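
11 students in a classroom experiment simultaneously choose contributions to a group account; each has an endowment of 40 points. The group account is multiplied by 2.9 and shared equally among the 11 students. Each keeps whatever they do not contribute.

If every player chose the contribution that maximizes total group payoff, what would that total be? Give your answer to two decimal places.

1276.00 points

Each contributed unit returns 2.900 to the group as a whole (0.2636 to each of 11 players), which exceeds 1, so the social optimum is full contribution: group total = 2.900 × 440 = 1276.00.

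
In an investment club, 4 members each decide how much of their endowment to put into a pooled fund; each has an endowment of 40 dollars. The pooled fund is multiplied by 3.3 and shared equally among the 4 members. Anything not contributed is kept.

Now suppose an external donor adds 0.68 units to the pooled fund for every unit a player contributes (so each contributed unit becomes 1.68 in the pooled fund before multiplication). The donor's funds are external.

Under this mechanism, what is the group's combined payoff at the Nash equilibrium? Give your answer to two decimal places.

With the mechanism, a contributed unit returns 3.3 × 1.68 / 4 = 1.3860 per unit of net cost to the contributor — now above 1 — so contributing fully is weakly dominant for every player.
At the Nash equilibrium everyone contributes 40. Group total payoff = 3.3 × 1.68 × 160 = 887.04.

887.04 dollars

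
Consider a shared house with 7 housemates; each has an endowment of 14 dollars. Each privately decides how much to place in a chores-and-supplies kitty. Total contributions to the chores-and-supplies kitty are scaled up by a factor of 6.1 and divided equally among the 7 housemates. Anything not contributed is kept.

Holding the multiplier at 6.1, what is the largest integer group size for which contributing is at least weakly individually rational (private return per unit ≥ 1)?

6

Private return per unit is 6.1/(group size), which is ≥ 1 whenever the group size is ≤ 6.1.
The largest such integer is 6.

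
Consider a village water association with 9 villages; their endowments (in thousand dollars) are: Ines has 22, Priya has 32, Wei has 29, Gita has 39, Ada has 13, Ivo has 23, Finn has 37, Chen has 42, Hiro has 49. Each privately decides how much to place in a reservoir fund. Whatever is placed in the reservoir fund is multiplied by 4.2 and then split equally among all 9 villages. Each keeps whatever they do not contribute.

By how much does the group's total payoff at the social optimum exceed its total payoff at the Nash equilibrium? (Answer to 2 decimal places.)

The private return per contributed unit is 4.2/9 = 0.4667 < 1 for every player regardless of endowment, so the Nash equilibrium is zero contribution and the group total is Σ E_j = 22 + 32 + 29 + 39 + 13 + 23 + 37 + 42 + 49 = 286.
Each contributed unit returns 4.200 to the group, so the social optimum is full contribution by everyone: group total = 4.200 × 286 = 1201.20.
Efficiency loss = (4.200 − 1) × 286 = 915.20.

915.20 thousand dollars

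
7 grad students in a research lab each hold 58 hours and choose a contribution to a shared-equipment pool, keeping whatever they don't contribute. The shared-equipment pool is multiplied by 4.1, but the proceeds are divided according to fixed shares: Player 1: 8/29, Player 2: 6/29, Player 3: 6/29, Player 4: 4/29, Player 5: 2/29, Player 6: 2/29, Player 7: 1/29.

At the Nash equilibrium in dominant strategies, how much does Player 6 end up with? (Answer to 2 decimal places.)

For player j, contributing a unit is worthwhile iff 4.1 × (j's share) ≥ 1, i.e. iff j's share is at least 0.2439.
Only Player 1 (8/29) clears that bar, contributing 58; the remaining 6 contribute 0. Total contributed: 58.
Player 6 keeps 58 and receives 4.1 × 58 × 2/29 = 16.40 from the shared-equipment pool, for a payoff of 74.40.

74.40 hours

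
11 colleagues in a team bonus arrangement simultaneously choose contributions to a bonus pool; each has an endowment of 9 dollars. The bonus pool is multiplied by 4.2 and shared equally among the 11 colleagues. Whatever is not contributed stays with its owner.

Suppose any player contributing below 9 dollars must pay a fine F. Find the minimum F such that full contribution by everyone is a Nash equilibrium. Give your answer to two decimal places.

5.56 dollars

Given the others contribute fully, the best deviation is to contribute 0 (any partial contribution still incurs the fine and gives up units whose private return 0.3818 is below 1).
Deviating from 9 to 0 saves 9 dollars but forfeits the deviator's share of the drop in the bonus pool: 4.2/11 × 9 = 3.44.
So the deviation gain is 9 − 3.44 = 5.56, and the fine must be at least 5.56 dollars to wipe it out.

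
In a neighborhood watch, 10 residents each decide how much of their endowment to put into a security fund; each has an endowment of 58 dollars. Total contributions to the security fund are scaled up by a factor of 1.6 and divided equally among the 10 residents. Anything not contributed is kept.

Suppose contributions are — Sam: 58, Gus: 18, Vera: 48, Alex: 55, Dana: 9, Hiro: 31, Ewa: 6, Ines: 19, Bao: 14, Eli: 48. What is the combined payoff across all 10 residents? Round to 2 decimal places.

763.60 dollars

Total contributed: 58 + 18 + 48 + 55 + 9 + 31 + 6 + 19 + 14 + 48 = 306; total kept: 10 × 58 − 306 = 274.
The security fund pays out 1.6 × 306 = 489.60 in aggregate.
Group total = 274 + 489.60 = 763.60.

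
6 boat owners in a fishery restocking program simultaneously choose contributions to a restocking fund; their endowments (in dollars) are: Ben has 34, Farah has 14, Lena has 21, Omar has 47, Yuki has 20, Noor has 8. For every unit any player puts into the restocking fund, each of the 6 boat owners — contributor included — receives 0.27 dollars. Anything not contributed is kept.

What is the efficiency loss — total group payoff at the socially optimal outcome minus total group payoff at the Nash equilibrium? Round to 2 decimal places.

89.28 dollars

The private return per contributed unit is 0.27 < 1 for everyone, so the Nash equilibrium is zero contribution and the group total is Σ E_j = 34 + 14 + 21 + 47 + 20 + 8 = 144.
Each contributed unit returns 1.620 to the group, so the social optimum is full contribution by everyone: group total = 1.620 × 144 = 233.28.
Efficiency loss = (1.620 − 1) × 144 = 89.28.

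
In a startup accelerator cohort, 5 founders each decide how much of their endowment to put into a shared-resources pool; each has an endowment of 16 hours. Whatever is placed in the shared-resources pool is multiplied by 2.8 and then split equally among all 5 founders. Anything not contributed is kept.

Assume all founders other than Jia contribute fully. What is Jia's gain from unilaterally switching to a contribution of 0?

7.04 hours

Switching from a contribution of 16 to 0 lets Jia keep an extra 16 hours, but lowers the shared-resources pool by 16, which costs Jia their own share of that drop: 2.8/5 × 16 = 8.96.
Net gain = 16 − 8.96 = 7.04. The private return per contributed unit (0.5600) is below 1, so free-riding is indeed the best response regardless of what the others do.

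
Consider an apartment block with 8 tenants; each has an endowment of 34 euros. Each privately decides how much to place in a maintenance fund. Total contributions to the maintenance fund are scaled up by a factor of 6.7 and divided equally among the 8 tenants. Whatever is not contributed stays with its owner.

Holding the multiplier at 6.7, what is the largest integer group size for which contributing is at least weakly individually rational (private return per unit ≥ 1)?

Private return per unit is 6.7/(group size), which is ≥ 1 whenever the group size is ≤ 6.7.
The largest such integer is 6.

6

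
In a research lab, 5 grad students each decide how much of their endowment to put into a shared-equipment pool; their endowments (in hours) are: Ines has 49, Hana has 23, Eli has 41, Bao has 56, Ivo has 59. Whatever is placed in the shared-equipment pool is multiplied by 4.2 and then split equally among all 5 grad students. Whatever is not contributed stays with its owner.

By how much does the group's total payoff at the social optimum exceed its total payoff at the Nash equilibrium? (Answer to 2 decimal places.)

The private return per contributed unit is 4.2/5 = 0.8400 < 1 for every player regardless of endowment, so the Nash equilibrium is zero contribution and the group total is Σ E_j = 49 + 23 + 41 + 56 + 59 = 228.
Each contributed unit returns 4.200 to the group, so the social optimum is full contribution by everyone: group total = 4.200 × 228 = 957.60.
Efficiency loss = (4.200 − 1) × 228 = 729.60.

729.60 hours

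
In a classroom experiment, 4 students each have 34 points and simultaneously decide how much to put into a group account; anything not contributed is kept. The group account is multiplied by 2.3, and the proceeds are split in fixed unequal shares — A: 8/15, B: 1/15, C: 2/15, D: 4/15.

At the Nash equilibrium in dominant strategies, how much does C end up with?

44.43 points

A player with share s gets back 2.3·s per unit contributed, so full contribution is dominant for anyone with s > 1/2.3 = 0.4348 and zero contribution is dominant for anyone below.
A alone (share 8/15) is above the threshold, contributing 34; the remaining 3 contribute 0. Total contributed: 34.
C keeps 34 and receives 2.3 × 34 × 2/15 = 10.43 from the group account, for a payoff of 44.43.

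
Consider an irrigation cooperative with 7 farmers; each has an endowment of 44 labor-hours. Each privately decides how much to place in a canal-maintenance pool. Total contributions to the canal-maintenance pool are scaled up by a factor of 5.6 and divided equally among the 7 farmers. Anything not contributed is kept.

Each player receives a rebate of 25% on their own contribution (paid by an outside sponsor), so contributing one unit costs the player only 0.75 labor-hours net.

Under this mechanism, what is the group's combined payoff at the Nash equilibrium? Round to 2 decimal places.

1801.80 labor-hours

Under the mechanism each unit contributed yields (5.6/7) / 0.75 = 1.0667 back to its contributor per unit of net cost, which exceeds 1, making full contribution the dominant choice for everyone.
At the Nash equilibrium everyone contributes 44. Group total payoff = 7 × (44 × 0.25 + 5.6 × 44) = 1801.80.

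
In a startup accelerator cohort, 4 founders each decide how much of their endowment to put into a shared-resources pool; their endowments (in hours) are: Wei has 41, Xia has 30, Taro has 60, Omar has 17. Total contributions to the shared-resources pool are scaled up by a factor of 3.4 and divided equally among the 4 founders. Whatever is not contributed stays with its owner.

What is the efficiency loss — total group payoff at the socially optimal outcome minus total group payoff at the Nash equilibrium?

355.20 hours

The private return per contributed unit is 3.4/4 = 0.8500 < 1 for every player regardless of endowment, so the Nash equilibrium is zero contribution and the group total is Σ E_j = 41 + 30 + 60 + 17 = 148.
Each contributed unit returns 3.400 to the group, so the social optimum is full contribution by everyone: group total = 3.400 × 148 = 503.20.
Efficiency loss = (3.400 − 1) × 148 = 355.20.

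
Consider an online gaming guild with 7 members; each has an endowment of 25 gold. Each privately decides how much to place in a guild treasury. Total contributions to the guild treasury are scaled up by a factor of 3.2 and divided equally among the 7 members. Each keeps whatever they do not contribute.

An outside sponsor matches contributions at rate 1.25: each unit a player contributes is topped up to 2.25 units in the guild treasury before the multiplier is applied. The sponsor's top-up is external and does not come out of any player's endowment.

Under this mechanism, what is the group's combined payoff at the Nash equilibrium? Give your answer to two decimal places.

1260.00 gold

Under the mechanism each unit contributed yields 3.2 × 2.25 / 7 = 1.0286 back to its contributor per unit of net cost, which exceeds 1, making full contribution the dominant choice for everyone.
So the Nash equilibrium is full contribution by all 7; the group earns 3.2 × 2.25 × 175 = 1260.00.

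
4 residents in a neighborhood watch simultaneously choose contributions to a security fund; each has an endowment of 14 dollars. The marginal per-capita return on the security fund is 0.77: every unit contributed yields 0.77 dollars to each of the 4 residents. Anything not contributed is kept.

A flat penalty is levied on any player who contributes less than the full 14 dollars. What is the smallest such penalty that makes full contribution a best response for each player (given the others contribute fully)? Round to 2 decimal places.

3.22 dollars

Given the others contribute fully, the best deviation is to contribute 0 (any partial contribution still incurs the fine and gives up units whose private return 0.77 is below 1).
Deviating from 14 to 0 saves 14 dollars but forfeits the deviator's share of the drop in the security fund: 0.77 × 14 = 10.78.
So the deviation gain is 14 − 10.78 = 3.22, and the fine must be at least 3.22 dollars to wipe it out.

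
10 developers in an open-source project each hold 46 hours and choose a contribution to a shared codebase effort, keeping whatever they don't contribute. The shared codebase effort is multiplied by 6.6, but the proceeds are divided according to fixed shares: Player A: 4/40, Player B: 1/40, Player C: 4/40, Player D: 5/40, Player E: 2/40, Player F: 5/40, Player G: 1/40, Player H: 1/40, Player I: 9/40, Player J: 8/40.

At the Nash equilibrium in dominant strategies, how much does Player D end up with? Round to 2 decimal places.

121.90 hours

Player j's private return per contributed unit is 6.6 × (j's share). Contributing is weakly dominant for j when that share is at least 1/6.6 = 0.1515, and contributing 0 is dominant otherwise.
Player I and Player J are above the threshold, contributing 46 each; the remaining 8 contribute 0. Total contributed: 92.
Player D keeps 46 and receives 6.6 × 92 × 5/40 = 75.90 from the shared codebase effort, for a payoff of 121.90.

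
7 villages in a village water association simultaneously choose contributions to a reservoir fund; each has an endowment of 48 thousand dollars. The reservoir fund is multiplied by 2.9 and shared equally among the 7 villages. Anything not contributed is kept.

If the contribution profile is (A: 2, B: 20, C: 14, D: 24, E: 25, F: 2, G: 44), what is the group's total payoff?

584.90 thousand dollars

Total contributed: 2 + 20 + 14 + 24 + 25 + 2 + 44 = 131; total kept: 7 × 48 − 131 = 205.
The reservoir fund pays out 2.9 × 131 = 379.90 in aggregate.
Group total = 205 + 379.90 = 584.90.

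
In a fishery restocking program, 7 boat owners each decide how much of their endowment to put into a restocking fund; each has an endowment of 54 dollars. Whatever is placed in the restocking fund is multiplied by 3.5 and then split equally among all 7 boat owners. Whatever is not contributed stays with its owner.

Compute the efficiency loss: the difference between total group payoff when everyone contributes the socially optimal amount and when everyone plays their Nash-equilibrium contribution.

945.00 dollars

Each contributed unit returns 3.5/7 = 0.5000 to its contributor — below 1 — so contributing 0 is dominant for every player. At the Nash equilibrium everyone keeps their 54, and the group total is 7 × 54 = 378.
Each contributed unit returns 3.500 to the group as a whole (0.5000 to each of 7 players), which exceeds 1, so the social optimum is full contribution: group total = 3.500 × 378 = 1323.00.
Efficiency loss = 1323.00 − 378 = 945.00.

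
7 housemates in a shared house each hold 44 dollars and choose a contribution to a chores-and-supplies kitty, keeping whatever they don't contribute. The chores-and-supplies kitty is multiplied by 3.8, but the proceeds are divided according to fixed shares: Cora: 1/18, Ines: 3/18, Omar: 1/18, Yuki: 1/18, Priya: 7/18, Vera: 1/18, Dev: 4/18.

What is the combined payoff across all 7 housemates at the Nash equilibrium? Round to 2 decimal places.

For player j, contributing a unit is worthwhile iff 3.8 × (j's share) ≥ 1, i.e. iff j's share is at least 0.2632.
The only share above 0.2632 is Priya's 7/18, contributing 44; the remaining 6 contribute 0. Total contributed: 44.
The chores-and-supplies kitty pays out 3.8 × 44 = 167.20 in total (split across the unequal shares, but the aggregate is all that matters for the group sum).
The 6 free-riders keep 44 each, adding 264. Group total = 264 + 167.20 = 431.20.

431.20 dollars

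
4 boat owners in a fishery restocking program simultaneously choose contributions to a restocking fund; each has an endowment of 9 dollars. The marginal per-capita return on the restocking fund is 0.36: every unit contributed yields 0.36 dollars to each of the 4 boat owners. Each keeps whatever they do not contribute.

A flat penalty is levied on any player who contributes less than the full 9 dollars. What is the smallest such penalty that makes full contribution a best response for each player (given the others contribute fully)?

5.76 dollars

Given the others contribute fully, the best deviation is to contribute 0 (any partial contribution still incurs the fine and gives up units whose private return 0.36 is below 1).
Deviating from 9 to 0 saves 9 dollars but forfeits the deviator's share of the drop in the restocking fund: 0.36 × 9 = 3.24.
So the deviation gain is 9 − 3.24 = 5.76, and the fine must be at least 5.76 dollars to wipe it out.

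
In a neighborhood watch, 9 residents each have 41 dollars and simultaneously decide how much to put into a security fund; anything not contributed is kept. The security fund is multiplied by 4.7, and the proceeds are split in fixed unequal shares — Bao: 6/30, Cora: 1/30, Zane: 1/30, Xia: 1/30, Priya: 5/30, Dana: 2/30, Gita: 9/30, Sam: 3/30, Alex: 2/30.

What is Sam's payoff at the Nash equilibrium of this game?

60.27 dollars

For player j, contributing a unit is worthwhile iff 4.7 × (j's share) ≥ 1, i.e. iff j's share is at least 0.2128.
Gita alone (share 9/30) is above the threshold, contributing 41; the remaining 8 contribute 0. Total contributed: 41.
Sam keeps 41 and receives 4.7 × 41 × 3/30 = 19.27 from the security fund, for a payoff of 60.27.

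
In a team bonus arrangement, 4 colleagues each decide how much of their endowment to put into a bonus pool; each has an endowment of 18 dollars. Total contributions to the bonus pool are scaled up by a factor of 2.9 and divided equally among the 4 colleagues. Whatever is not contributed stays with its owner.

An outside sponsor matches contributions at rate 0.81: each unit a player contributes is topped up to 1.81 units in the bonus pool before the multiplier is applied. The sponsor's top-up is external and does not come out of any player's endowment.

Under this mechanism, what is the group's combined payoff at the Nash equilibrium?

Under the mechanism each unit contributed yields 2.9 × 1.81 / 4 = 1.3123 back to its contributor per unit of net cost, which exceeds 1, making full contribution the dominant choice for everyone.
At the Nash equilibrium everyone contributes 18. Group total payoff = 2.9 × 1.81 × 72 = 377.93.

377.93 dollars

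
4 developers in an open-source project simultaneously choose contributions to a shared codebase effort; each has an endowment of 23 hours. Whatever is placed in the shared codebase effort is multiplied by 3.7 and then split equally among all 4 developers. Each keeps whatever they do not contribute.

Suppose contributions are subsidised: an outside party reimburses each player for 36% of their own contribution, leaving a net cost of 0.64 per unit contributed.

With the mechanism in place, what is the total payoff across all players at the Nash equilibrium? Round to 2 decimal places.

373.52 hours

Under the mechanism each unit contributed yields (3.7/4) / 0.64 = 1.4453 back to its contributor per unit of net cost, which exceeds 1, making full contribution the dominant choice for everyone.
So the Nash equilibrium is full contribution by all 4; the group earns 4 × (23 × 0.36 + 3.7 × 23) = 373.52.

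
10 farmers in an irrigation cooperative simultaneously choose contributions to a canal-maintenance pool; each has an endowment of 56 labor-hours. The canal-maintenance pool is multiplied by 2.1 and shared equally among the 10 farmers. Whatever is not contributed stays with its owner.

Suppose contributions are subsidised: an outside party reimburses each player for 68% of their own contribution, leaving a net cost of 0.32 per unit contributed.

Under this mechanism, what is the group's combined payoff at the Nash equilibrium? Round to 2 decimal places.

560.00 labor-hours

Even with the mechanism, each unit contributed returns only (2.1/10) / 0.32 = 0.6563 per unit of net cost, so contributing nothing is still dominant.
Everyone keeps their endowment and the group total is 10 × 56 = 560.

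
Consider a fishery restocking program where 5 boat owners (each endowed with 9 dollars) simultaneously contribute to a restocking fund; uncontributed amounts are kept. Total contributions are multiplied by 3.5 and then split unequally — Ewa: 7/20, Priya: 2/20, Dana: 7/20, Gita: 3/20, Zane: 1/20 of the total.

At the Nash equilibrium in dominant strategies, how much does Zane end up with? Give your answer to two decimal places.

Each unit j contributes comes back to j as 3.5 × (j's share), so j prefers to contribute only if that share exceeds 1/3.5 = 0.2857; otherwise keeping the unit dominates.
Ewa and Dana clear that bar, contributing 9 each; the remaining 3 contribute 0. Total contributed: 18.
Zane keeps 9 and receives 3.5 × 18 × 1/20 = 3.15 from the restocking fund, for a payoff of 12.15.

12.15 dollars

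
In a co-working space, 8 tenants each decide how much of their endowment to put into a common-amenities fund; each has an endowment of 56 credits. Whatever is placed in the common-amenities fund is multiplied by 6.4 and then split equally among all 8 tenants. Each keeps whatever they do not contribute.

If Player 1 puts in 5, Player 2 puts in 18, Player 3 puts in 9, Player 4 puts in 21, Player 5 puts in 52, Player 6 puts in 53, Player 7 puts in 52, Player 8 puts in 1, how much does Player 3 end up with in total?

Total contributed: 5 + 18 + 9 + 21 + 52 + 53 + 52 + 1 = 211.
Each receives 6.4 × 211 / 8 = 168.80 from the common-amenities fund.
Player 3 keeps 56 − 9 = 47, so Player 3's payoff is 47 + 168.80 = 215.80.

215.80 credits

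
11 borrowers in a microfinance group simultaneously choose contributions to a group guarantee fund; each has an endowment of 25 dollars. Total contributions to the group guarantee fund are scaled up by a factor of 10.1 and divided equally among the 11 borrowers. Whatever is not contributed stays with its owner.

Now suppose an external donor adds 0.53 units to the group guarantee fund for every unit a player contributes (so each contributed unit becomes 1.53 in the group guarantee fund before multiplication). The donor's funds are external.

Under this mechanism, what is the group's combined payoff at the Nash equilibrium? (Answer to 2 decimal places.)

4249.58 dollars

With the mechanism, a contributed unit returns 10.1 × 1.53 / 11 = 1.4048 per unit of net cost to the contributor — now above 1 — so contributing fully is weakly dominant for every player.
So the Nash equilibrium is full contribution by all 11; the group earns 10.1 × 1.53 × 275 = 4249.58.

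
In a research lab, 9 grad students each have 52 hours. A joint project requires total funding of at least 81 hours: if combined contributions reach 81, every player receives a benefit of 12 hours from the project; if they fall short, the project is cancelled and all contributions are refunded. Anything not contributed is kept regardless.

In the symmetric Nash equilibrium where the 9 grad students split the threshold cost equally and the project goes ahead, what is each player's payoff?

55 hours

Equal share of the threshold: 81/9 = 9.
At this profile no one gains by cutting their contribution: any cut drops the total below 81, the project is cancelled, contributions are refunded, and the deviator ends with 52, which is less than 52 − 9 + 12 = 55. Contributing more than 9 just wastes the excess. So contributing exactly 9 is a best response.
Each player's payoff: 52 − 9 + 12 = 55.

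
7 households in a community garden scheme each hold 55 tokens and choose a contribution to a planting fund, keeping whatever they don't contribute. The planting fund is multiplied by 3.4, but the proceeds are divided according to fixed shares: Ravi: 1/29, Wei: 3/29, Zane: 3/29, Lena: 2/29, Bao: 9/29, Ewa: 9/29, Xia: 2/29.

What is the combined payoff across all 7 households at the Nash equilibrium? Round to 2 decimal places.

649.00 tokens

For player j, contributing a unit is worthwhile iff 3.4 × (j's share) ≥ 1, i.e. iff j's share is at least 0.2941.
Bao and Ewa are above the threshold, contributing 55 each; the remaining 5 contribute 0. Total contributed: 110.
The planting fund pays out 3.4 × 110 = 374.00 in total (split across the unequal shares, but the aggregate is all that matters for the group sum).
The 5 free-riders keep 55 each, adding 275. Group total = 275 + 374.00 = 649.00.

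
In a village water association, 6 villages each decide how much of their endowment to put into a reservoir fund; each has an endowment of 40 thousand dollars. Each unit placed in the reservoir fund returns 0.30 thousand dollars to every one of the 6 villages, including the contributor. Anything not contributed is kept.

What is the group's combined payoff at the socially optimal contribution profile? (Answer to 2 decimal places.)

432.00 thousand dollars

Each contributed unit returns 1.800 to the group as a whole (0.30 to each of 6 players), which exceeds 1, so the social optimum is full contribution: group total = 1.800 × 240 = 432.00.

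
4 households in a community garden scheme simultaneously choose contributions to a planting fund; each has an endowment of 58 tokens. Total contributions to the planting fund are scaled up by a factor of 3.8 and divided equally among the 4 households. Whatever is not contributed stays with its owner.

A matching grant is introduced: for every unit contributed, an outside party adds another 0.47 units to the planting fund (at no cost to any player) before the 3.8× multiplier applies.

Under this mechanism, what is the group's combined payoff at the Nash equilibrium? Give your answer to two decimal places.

1295.95 tokens

Under the mechanism each unit contributed yields 3.8 × 1.47 / 4 = 1.3965 back to its contributor per unit of net cost, which exceeds 1, making full contribution the dominant choice for everyone.
At the Nash equilibrium everyone contributes 58. Group total payoff = 3.8 × 1.47 × 232 = 1295.95.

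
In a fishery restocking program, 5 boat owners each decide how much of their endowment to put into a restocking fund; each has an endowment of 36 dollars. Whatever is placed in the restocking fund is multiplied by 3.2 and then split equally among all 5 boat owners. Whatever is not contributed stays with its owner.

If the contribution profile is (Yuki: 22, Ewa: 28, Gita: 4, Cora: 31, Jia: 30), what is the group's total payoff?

433.00 dollars

Total contributed: 22 + 28 + 4 + 31 + 30 = 115; total kept: 5 × 36 − 115 = 65.
The restocking fund pays out 3.2 × 115 = 368.00 in aggregate.
Group total = 65 + 368.00 = 433.00.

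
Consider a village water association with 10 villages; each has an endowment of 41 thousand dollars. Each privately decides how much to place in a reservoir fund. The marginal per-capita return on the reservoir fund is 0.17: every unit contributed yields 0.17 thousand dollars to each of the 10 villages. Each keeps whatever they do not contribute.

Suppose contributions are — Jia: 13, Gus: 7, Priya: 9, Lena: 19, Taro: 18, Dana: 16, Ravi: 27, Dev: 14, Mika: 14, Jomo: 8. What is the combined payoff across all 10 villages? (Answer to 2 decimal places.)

Total contributed: 13 + 7 + 9 + 19 + 18 + 16 + 27 + 14 + 14 + 8 = 145; total kept: 10 × 41 − 145 = 265.
The reservoir fund pays out 0.17 × 10 × 145 = 246.50 in aggregate.
Group total = 265 + 246.50 = 511.50.

511.50 thousand dollars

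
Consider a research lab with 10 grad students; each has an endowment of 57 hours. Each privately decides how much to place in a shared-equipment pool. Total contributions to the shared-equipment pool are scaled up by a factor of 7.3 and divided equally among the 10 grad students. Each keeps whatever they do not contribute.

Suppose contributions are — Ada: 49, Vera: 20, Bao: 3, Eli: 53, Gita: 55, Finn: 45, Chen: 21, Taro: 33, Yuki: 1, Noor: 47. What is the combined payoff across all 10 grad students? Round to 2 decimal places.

Total contributed: 49 + 20 + 3 + 53 + 55 + 45 + 21 + 33 + 1 + 47 = 327; total kept: 10 × 57 − 327 = 243.
The shared-equipment pool pays out 7.3 × 327 = 2387.10 in aggregate.
Group total = 243 + 2387.10 = 2630.10.

2630.10 hours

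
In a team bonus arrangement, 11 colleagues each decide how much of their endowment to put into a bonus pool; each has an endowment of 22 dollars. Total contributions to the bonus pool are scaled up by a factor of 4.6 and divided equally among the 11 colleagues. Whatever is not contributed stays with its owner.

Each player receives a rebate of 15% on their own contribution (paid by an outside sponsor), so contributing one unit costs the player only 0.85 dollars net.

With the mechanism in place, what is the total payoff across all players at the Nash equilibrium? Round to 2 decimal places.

242.00 dollars

The effective private return is (4.6/11) / 0.85 = 0.4920, which is still under 1, so the mechanism doesn't change anyone's dominant strategy: zero contribution.
Everyone keeps their endowment and the group total is 11 × 22 = 242.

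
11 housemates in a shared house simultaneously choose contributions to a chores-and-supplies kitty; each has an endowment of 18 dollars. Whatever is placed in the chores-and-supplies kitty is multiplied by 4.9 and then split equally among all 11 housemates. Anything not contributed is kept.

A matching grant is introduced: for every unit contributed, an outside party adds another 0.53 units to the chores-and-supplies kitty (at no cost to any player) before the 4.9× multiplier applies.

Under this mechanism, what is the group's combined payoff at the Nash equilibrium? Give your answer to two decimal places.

198.00 dollars

The effective private return is 4.9 × 1.53 / 11 = 0.6815, which is still under 1, so the mechanism doesn't change anyone's dominant strategy: zero contribution.
Everyone keeps their endowment and the group total is 11 × 18 = 198.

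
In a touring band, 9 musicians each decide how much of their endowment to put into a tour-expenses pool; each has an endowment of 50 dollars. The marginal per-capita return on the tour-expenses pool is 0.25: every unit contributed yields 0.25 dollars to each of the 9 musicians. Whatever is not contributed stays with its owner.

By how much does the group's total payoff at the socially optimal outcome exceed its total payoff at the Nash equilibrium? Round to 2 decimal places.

The private return per contributed unit is 0.25 < 1, so contributing 0 is dominant for every player. At the Nash equilibrium everyone keeps their 50, and the group total is 9 × 50 = 450.
Each contributed unit returns 2.250 to the group as a whole (0.25 to each of 9 players), which exceeds 1, so the social optimum is full contribution: group total = 2.250 × 450 = 1012.50.
Efficiency loss = 1012.50 − 450 = 562.50.

562.50 dollars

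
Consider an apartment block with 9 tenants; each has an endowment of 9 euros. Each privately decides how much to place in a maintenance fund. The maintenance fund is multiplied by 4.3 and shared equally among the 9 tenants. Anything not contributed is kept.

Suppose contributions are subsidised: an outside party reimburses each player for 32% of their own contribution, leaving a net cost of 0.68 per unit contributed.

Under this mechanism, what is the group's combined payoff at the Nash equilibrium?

Even with the mechanism, each unit contributed returns only (4.3/9) / 0.68 = 0.7026 per unit of net cost, so contributing nothing is still dominant.
At the Nash equilibrium no one contributes; group total payoff = 9 × 9 = 81.

81.00 euros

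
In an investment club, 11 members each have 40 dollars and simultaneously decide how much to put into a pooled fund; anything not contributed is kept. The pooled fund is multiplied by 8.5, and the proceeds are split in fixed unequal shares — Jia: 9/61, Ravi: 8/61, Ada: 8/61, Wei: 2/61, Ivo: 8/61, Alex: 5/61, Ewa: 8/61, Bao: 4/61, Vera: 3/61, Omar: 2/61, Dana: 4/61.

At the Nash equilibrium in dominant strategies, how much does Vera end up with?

123.61 dollars

A player with share s gets back 8.5·s per unit contributed, so full contribution is dominant for anyone with s > 1/8.5 = 0.1176 and zero contribution is dominant for anyone below.
Jia, Ravi, Ada, Ivo and Ewa are above the threshold, contributing 40 each; the remaining 6 contribute 0. Total contributed: 200.
Vera keeps 40 and receives 8.5 × 200 × 3/61 = 83.61 from the pooled fund, for a payoff of 123.61.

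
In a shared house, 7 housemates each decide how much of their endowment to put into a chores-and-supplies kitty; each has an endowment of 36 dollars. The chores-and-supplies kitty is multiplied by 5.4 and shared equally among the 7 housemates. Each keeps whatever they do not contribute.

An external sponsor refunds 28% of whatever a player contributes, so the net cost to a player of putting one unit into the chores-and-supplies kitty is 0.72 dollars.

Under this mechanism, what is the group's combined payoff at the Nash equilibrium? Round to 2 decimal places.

1431.36 dollars

With the mechanism, a contributed unit returns (5.4/7) / 0.72 = 1.0714 per unit of net cost to the contributor — now above 1 — so contributing fully is weakly dominant for every player.
So the Nash equilibrium is full contribution by all 7; the group earns 7 × (36 × 0.28 + 5.4 × 36) = 1431.36.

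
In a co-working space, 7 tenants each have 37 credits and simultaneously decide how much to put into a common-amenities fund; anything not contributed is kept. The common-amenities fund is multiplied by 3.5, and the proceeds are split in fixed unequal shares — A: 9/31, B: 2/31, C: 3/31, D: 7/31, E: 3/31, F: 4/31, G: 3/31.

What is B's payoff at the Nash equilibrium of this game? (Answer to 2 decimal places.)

45.35 credits

For player j, contributing a unit is worthwhile iff 3.5 × (j's share) ≥ 1, i.e. iff j's share is at least 0.2857.
A alone (share 9/31) is above the threshold, contributing 37; the remaining 6 contribute 0. Total contributed: 37.
B keeps 37 and receives 3.5 × 37 × 2/31 = 8.35 from the common-amenities fund, for a payoff of 45.35.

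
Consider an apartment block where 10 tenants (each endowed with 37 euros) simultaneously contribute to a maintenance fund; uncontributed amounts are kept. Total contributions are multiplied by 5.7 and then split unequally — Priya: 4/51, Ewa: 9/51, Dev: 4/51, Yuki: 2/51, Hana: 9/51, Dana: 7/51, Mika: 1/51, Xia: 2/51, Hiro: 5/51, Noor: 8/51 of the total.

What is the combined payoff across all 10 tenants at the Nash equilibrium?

717.80 euros

Player j's private return per contributed unit is 5.7 × (j's share). Contributing is weakly dominant for j when that share is at least 1/5.7 = 0.1754, and contributing 0 is dominant otherwise.
Ewa and Hana clear that bar, contributing 37 each; the remaining 8 contribute 0. Total contributed: 74.
The maintenance fund pays out 5.7 × 74 = 421.80 in total (split across the unequal shares, but the aggregate is all that matters for the group sum).
The 8 free-riders keep 37 each, adding 296. Group total = 296 + 421.80 = 717.80.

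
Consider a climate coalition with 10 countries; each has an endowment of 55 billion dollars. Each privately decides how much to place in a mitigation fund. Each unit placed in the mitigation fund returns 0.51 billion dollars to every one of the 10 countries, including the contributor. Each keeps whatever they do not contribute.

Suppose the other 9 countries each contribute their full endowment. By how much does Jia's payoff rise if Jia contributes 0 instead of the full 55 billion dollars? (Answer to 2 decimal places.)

26.95 billion dollars

Switching from a contribution of 55 to 0 lets Jia keep an extra 55 billion dollars, but lowers the mitigation fund by 55, which costs Jia their own share of that drop: 0.51 × 55 = 28.05.
Net gain = 55 − 28.05 = 26.95. The private return per contributed unit (0.51) is below 1, so free-riding is indeed the best response regardless of what the others do.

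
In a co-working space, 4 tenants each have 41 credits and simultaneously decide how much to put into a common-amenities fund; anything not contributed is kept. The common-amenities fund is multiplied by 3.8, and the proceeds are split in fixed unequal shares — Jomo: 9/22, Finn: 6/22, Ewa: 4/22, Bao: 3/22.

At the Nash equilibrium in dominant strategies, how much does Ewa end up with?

97.65 credits

Each unit j contributes comes back to j as 3.8 × (j's share), so j prefers to contribute only if that share exceeds 1/3.8 = 0.2632; otherwise keeping the unit dominates.
Jomo and Finn are above the threshold, contributing 41 each; the remaining 2 contribute 0. Total contributed: 82.
Ewa keeps 41 and receives 3.8 × 82 × 4/22 = 56.65 from the common-amenities fund, for a payoff of 97.65.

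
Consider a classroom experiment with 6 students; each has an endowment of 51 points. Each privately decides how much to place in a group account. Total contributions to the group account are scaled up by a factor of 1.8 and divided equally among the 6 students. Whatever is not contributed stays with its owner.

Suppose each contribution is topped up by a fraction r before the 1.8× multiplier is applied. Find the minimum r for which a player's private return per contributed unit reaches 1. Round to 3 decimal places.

2.333

With matching at rate r, one contributed unit becomes (1 + r) in the group account and returns 1.8 × (1 + r) / 6 to the contributor.
Setting this equal to 1: 1 + r = 6/1.8 = 3.3333.
So the minimum matching rate is r = 3.3333 − 1 = 2.333.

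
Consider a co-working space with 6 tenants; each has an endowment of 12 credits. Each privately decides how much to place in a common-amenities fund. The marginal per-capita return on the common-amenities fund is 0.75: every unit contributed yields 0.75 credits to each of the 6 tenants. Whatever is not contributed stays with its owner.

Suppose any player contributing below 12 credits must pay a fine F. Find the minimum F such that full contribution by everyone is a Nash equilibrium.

3.00 credits

Given the others contribute fully, the best deviation is to contribute 0 (any partial contribution still incurs the fine and gives up units whose private return 0.75 is below 1).
Deviating from 12 to 0 saves 12 credits but forfeits the deviator's share of the drop in the common-amenities fund: 0.75 × 12 = 9.00.
So the deviation gain is 12 − 9.00 = 3.00, and the fine must be at least 3.00 credits to wipe it out.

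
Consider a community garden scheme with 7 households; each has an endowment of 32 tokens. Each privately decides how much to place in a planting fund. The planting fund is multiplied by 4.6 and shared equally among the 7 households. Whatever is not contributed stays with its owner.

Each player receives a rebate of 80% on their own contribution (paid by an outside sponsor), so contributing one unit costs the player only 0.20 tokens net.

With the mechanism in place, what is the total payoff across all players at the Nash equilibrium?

1209.60 tokens

The effective private return per unit is now (4.6/7) / 0.20 = 3.2857 > 1, so every player's dominant strategy flips to full contribution.
At the Nash equilibrium everyone contributes 32. Group total payoff = 7 × (32 × 0.80 + 4.6 × 32) = 1209.60.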